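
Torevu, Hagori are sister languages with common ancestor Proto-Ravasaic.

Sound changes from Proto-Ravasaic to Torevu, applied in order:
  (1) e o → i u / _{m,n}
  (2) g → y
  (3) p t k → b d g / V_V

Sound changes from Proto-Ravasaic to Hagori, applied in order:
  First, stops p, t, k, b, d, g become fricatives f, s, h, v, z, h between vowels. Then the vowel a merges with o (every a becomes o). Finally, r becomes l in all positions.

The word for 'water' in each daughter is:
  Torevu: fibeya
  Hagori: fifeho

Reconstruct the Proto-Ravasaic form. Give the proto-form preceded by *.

*fipega

Position 6: Torevu has a, Hagori has o. Torevu preserves a here (none of its changes turn any other segment into a), so the proto-segment is *a.
Position 3: Torevu has b, Hagori has f. Taking the neighbouring segments as reconstructed: Torevu b could go back to *p or *b; Hagori f could go back to *p or *f — the one source consistent with every daughter is *p.
This points to *fipega. Verify forward in each daughter:
Torevu: start from *fipega.
  rule 1: no change — fipega
  rule 2 (unconditioned shift): fipega → fipeya
  rule 3 (intervocalic voicing): fipeya → fibeya
  ⇒ Torevu fibeya
Hagori: *fipega > fifeha > fifeho  (by intervocalic lenition, vowel merger)
Only *fipega yields all of Torevu fibeya, Hagori fifeho.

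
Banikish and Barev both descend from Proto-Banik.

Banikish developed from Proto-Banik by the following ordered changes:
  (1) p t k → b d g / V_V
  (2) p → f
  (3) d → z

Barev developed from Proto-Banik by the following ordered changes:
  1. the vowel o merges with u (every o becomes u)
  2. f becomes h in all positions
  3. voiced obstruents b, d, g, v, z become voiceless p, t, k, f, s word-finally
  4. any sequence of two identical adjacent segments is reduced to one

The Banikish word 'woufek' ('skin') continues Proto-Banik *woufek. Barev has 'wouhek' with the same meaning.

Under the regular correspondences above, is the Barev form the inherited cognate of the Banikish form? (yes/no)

no

Derive the expected Barev reflex of *woufek:
Barev: *woufek
  woufek → wuufek   [vowel merger]
  wuufek → wuuhek   [unconditioned shift]
  wuuhek (rule 3 does not apply)
  wuuhek → wuhek   [degemination]
  giving Barev wuhek.
The regular Barev reflex would be 'wuhek', but the attested form is 'wouhek'. The correspondence is irregular, so they are not cognates (the Barev form has a different source).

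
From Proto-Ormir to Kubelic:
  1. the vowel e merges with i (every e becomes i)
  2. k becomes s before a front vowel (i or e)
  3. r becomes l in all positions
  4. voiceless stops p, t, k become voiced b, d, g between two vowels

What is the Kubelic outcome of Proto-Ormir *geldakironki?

gildasilonsi

Kubelic: start from *geldakironki.
  rule 1 (vowel merger): geldakironki → gildakironki
  rule 2 (palatalisation): gildakironki → gildasironsi
  rule 3 (unconditioned shift): gildasironsi → gildasilonsi
  rule 4: no change — gildasilonsi
  ⇒ Kubelic gildasilonsi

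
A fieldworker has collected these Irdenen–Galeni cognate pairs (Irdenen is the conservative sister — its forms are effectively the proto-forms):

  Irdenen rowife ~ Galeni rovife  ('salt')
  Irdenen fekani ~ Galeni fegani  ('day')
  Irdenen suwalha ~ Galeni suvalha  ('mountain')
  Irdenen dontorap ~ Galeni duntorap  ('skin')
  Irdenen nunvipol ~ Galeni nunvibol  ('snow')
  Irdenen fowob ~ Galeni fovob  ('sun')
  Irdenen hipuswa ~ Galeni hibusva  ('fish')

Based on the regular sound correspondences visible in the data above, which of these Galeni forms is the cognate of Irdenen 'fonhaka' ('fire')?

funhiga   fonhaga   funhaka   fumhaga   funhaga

dontorap ~ duntorap — Irdenen o corresponds to Galeni u after a consonant, before a nasal.
fekani ~ fegani — Irdenen k corresponds to Galeni g between vowels (before a back vowel).
Applying these to Irdenen 'fonhaka':
  fonhaka → funhaka   (o→u after a consonant, before a nasal)
  funhaka → funhaga   (k→g between vowels (before a back vowel))
So the Galeni cognate is 'funhaga'.

funhaga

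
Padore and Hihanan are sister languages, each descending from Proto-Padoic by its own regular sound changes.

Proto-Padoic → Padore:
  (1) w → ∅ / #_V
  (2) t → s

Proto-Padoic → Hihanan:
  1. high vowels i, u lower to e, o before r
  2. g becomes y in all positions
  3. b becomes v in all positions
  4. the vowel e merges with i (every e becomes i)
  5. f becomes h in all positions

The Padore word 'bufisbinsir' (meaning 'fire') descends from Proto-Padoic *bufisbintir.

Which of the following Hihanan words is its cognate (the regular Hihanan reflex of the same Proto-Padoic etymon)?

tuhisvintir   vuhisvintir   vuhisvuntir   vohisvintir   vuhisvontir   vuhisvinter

Hihanan: *bufisbintir
  bufisbintir → bufisbinter   [pre-rhotic lowering]
  bufisbinter (rule 2 does not apply)
  bufisbinter → vufisvinter   [unconditioned shift]
  vufisvinter → vufisvintir   [vowel merger]
  vufisvintir → vuhisvintir   [unconditioned shift]
  giving Hihanan vuhisvintir.
Among the options, 'vuhisvintir' alone shows every Hihanan change applied in order.

vuhisvintir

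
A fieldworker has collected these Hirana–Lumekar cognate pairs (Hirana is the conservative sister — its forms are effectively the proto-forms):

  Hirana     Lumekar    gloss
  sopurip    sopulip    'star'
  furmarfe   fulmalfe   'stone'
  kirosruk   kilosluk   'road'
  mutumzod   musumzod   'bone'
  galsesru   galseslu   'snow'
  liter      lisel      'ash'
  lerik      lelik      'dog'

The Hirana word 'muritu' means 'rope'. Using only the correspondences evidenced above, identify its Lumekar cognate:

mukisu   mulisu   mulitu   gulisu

sopurip ~ sopulip, lerik ~ lelik — Hirana r corresponds to Lumekar l between vowels (before a front vowel).
mutumzod ~ musumzod — Hirana t corresponds to Lumekar s between vowels (before a back vowel).
Applying these to Hirana 'muritu':
  muritu → mulitu   (r→l between vowels (before a front vowel))
  mulitu → mulisu   (t→s between vowels (before a back vowel))
So the Lumekar cognate is 'mulisu'.

mulisu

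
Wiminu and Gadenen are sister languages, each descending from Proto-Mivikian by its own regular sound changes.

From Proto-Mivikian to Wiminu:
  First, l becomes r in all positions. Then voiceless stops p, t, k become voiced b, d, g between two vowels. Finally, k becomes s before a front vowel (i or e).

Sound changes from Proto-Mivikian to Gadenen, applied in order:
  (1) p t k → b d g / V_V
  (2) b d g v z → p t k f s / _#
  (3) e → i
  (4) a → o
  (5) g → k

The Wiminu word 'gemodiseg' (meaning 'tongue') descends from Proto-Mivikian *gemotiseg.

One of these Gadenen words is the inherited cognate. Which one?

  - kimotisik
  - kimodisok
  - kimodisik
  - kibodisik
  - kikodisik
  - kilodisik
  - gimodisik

kimodisik

Gadenen: start from *gemotiseg.
  rule 1 (intervocalic voicing): gemotiseg → gemodiseg
  rule 2 (final devoicing): gemodiseg → gemodisek
  rule 3 (vowel merger): gemodisek → gimodisik
  rule 4: no change — gimodisik
  rule 5 (unconditioned shift): gimodisik → kimodisik
  ⇒ Gadenen kimodisik
The other candidates each miss or misapply at least one Gadenen change.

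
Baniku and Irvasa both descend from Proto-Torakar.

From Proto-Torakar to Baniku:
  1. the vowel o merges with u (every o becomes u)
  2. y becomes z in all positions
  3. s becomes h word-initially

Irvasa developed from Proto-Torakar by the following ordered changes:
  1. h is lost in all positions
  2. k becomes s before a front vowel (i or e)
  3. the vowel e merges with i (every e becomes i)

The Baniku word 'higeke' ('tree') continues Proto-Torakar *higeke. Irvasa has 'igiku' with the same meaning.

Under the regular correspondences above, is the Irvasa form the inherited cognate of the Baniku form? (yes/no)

Derive the expected Irvasa reflex of *higeke:
Irvasa: start from *higeke.
  rule 1 (h-loss): higeke → igeke
  rule 2 (palatalisation): igeke → igese
  rule 3 (vowel merger): igese → igisi
  ⇒ Irvasa igisi
The regular Irvasa reflex would be 'igisi', but the attested form is 'igiku'. The correspondence is irregular, so they are not cognates (the Irvasa form has a different source).

no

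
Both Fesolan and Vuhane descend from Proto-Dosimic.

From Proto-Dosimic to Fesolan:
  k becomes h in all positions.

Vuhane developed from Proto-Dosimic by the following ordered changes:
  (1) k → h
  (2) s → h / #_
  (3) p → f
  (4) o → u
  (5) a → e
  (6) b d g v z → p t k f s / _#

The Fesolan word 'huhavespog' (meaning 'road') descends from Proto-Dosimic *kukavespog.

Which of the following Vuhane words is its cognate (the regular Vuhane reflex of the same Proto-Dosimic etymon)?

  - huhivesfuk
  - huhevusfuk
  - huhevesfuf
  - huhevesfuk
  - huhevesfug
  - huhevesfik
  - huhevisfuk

Vuhane: *kukavespog > huhavespog > huhavesfog > huhavesfug > huhevesfug > huhevesfuk  (by unconditioned shift, unconditioned shift, vowel merger, vowel merger, final devoicing)
Only 'huhevesfuk' matches the regular Vuhane development of *kukavespog.

huhevesfuk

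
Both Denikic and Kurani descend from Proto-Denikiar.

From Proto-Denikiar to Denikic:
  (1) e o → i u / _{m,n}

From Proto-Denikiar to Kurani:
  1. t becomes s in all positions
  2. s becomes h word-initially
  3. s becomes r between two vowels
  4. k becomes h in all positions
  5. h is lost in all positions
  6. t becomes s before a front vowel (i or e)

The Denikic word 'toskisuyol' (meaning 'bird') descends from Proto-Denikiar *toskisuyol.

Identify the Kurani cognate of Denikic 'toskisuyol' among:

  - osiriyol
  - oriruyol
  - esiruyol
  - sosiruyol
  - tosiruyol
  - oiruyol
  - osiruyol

osiruyol

Kurani: *toskisuyol > soskisuyol > hoskisuyol > hoskiruyol > hoshiruyol > osiruyol  (by unconditioned shift, debuccalisation, rhotacism, unconditioned shift, h-loss)
Among the options, 'osiruyol' alone shows every Kurani change applied in order.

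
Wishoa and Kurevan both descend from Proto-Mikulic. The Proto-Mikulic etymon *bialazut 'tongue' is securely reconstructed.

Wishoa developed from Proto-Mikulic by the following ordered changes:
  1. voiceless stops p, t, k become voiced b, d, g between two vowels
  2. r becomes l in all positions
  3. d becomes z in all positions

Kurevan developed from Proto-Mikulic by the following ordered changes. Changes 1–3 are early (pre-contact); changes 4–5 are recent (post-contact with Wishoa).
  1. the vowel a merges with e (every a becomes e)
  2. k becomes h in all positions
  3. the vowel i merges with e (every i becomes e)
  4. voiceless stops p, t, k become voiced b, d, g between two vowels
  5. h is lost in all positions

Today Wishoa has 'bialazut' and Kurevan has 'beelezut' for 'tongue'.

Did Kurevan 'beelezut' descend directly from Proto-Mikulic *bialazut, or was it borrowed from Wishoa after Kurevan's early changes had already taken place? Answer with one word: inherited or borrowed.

inherited

If inherited, *bialazut would pass through all of Kurevan's changes:
Kurevan: start from *bialazut.
  rule 1 (vowel merger): bialazut → bielezut
  rule 2: no change — bielezut
  rule 3 (vowel merger): bielezut → beelezut
  rule 4: no change — beelezut
  rule 5: no change — beelezut
  ⇒ Kurevan beelezut
If borrowed from Wishoa 'bialazut' after the early changes, it would undergo only the recent ones:
  rule 4 (intervocalic voicing): no change (bialazut)
  rule 5 (h-loss): no change (bialazut)
  ⇒ as a loan: bialazut
Kurevan 'beelezut' matches the inherited outcome exactly, so it is an inherited cognate, not a loan.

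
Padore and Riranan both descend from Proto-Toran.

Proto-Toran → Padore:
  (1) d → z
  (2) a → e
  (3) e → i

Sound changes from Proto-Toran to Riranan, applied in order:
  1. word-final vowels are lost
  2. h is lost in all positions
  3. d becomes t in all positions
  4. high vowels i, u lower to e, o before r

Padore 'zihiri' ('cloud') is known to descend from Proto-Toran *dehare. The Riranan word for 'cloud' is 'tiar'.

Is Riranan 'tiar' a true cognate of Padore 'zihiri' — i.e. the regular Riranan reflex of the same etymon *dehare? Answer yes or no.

Derive the expected Riranan reflex of *dehare:
Riranan: *dehare
  dehare → dehar   [apocope]
  dehar → dear   [h-loss]
  dear → tear   [unconditioned shift]
  tear (rule 4 does not apply)
  giving Riranan tear.
The regular Riranan reflex would be 'tear', but the attested form is 'tiar'. The correspondence is irregular, so they are not cognates (the Riranan form has a different source).

no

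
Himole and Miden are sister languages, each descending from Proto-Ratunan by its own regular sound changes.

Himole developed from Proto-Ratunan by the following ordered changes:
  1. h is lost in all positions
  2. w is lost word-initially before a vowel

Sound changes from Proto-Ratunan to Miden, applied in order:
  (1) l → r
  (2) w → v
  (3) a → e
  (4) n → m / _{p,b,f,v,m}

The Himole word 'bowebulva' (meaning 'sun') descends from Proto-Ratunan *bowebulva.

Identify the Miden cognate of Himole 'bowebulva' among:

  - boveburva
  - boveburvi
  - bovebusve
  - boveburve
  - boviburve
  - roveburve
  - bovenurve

Miden: start from *bowebulva.
  rule 1 (unconditioned shift): bowebulva → boweburva
  rule 2 (unconditioned shift): boweburva → boveburva
  rule 3 (vowel merger): boveburva → boveburve
  rule 4: no change — boveburve
  ⇒ Miden boveburve

boveburve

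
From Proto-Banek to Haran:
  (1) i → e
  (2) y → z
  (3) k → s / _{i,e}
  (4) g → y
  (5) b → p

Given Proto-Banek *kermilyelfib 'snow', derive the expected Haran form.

sermelzelfep

Haran: *kermilyelfib > kermelyelfeb > kermelzelfeb > sermelzelfeb > sermelzelfep  (by vowel merger, unconditioned shift, palatalisation, unconditioned shift)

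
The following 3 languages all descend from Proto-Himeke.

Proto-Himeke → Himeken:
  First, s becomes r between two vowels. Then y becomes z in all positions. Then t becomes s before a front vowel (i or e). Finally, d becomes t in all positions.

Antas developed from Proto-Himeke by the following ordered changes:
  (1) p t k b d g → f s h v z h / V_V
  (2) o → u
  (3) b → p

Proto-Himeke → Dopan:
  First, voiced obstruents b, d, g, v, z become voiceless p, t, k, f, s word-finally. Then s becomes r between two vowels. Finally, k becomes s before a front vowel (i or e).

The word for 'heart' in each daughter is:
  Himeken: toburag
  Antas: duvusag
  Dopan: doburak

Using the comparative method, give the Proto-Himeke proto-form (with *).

*dobusag

Position 5: Himeken has r, Antas has s, Dopan has r. Taking the neighbouring segments as reconstructed: Himeken r could go back to *s or *r; Antas s could go back to *t or *s; Dopan r could go back to *s or *r — the one source consistent with every daughter is *s.
Position 1: Himeken has t, Antas has d, Dopan has d. Antas preserves d here (none of its changes turn any other segment into d), so the proto-segment is *d.
Verify the candidate proto-form against each daughter:
Himeken: start from *dobusag.
  rule 1 (rhotacism): dobusag → doburag
  rule 2: no change — doburag
  rule 3: no change — doburag
  rule 4 (unconditioned shift): doburag → toburag
  ⇒ Himeken toburag
Antas: *dobusag > dovusag > duvusag  (by intervocalic lenition, vowel merger)
Dopan: start from *dobusag.
  rule 1 (final devoicing): dobusag → dobusak
  rule 2 (rhotacism): dobusak → doburak
  rule 3: no change — doburak
  ⇒ Dopan doburak
Only *dobusag yields all of Himeken toburag, Antas duvusag, Dopan doburak.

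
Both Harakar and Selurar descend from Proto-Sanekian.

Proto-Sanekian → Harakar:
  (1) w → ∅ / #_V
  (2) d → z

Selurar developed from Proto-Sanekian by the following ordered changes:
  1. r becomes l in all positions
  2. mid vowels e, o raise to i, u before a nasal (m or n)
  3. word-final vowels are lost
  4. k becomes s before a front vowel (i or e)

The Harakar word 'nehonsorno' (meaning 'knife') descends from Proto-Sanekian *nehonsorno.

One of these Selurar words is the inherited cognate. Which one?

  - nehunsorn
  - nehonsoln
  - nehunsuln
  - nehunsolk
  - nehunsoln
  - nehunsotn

nehunsoln

Selurar: *nehonsorno > nehonsolno > nehunsolno > nehunsoln  (by unconditioned shift, pre-nasal raising, apocope)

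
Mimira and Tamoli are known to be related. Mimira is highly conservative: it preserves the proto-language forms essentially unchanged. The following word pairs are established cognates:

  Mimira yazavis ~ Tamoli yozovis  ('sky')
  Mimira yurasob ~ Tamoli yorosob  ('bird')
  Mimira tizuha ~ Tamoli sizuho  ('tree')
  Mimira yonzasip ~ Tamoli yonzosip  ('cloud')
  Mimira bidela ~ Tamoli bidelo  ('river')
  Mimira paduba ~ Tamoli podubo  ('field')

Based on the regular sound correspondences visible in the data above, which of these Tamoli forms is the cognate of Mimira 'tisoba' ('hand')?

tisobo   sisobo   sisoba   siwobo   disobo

sisobo

tizuha ~ sizuho — Mimira t corresponds to Tamoli s word-initially before a front vowel.
tizuha ~ sizuho, bidela ~ bidelo — Mimira a corresponds to Tamoli o word-finally.
Applying these to Mimira 'tisoba':
  tisoba → sisoba   (t→s word-initially before a front vowel)
  sisoba → sisobo   (a→o word-finally)
So the Tamoli cognate is 'sisobo'.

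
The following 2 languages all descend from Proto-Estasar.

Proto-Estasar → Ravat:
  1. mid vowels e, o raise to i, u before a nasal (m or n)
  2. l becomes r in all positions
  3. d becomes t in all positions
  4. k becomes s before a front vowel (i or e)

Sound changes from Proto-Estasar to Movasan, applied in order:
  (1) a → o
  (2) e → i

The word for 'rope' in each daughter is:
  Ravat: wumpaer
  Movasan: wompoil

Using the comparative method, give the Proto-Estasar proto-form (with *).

*wompael

Position 7: Ravat has r, Movasan has l. Movasan preserves l here (none of its changes turn any other segment into l), so the proto-segment is *l.
Position 2: Ravat has u, Movasan has o. Taking the neighbouring segments as reconstructed: Ravat u could go back to *o or *u; Movasan o could go back to *a or *o — the one source consistent with every daughter is *o.
Position 5: Ravat has a, Movasan has o. Ravat preserves a here (none of its changes turn any other segment into a), so the proto-segment is *a.
This points to *wompael. Verify forward in each daughter:
Ravat: *wompael > wumpael > wumpaer  (by pre-nasal raising, unconditioned shift)
Movasan: start from *wompael.
  rule 1 (vowel merger): wompael → wompoel
  rule 2 (vowel merger): wompoel → wompoil
  ⇒ Movasan wompoil
Only *wompael yields all of Ravat wumpaer, Movasan wompoil.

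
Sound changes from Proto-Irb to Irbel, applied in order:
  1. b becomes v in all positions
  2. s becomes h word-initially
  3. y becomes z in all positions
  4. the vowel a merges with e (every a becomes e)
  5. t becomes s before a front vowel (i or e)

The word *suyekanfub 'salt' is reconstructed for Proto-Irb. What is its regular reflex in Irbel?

Irbel: *suyekanfub
  suyekanfub → suyekanfuv   [unconditioned shift]
  suyekanfuv → huyekanfuv   [debuccalisation]
  huyekanfuv → huzekanfuv   [unconditioned shift]
  huzekanfuv → huzekenfuv   [vowel merger]
  huzekenfuv (rule 5 does not apply)
  giving Irbel huzekenfuv.

huzekenfuv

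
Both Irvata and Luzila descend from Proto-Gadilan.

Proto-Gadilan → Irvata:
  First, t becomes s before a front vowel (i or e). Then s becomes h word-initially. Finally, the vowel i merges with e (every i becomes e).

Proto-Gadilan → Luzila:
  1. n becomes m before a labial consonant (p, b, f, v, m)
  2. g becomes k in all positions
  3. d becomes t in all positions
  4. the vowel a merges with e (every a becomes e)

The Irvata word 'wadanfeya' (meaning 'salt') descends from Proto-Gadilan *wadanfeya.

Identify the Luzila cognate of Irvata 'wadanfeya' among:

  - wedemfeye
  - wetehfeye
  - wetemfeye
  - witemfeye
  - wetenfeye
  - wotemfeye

wetemfeye

Luzila: *wadanfeya
  wadanfeya → wadamfeya   [nasal place assimilation]
  wadamfeya (rule 2 does not apply)
  wadamfeya → watamfeya   [unconditioned shift]
  watamfeya → wetemfeye   [vowel merger]
  giving Luzila wetemfeye.
Among the options, 'wetemfeye' alone shows every Luzila change applied in order.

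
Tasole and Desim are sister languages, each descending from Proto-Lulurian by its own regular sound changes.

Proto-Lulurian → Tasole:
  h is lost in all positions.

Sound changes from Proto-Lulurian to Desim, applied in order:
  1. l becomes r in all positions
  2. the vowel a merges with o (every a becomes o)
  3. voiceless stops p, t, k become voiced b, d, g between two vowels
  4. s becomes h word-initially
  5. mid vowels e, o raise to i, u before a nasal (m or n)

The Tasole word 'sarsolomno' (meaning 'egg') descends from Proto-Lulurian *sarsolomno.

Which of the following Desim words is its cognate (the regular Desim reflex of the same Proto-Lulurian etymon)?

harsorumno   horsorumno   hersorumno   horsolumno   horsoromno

horsorumno

Desim: *sarsolomno
  sarsolomno → sarsoromno   [unconditioned shift]
  sarsoromno → sorsoromno   [vowel merger]
  sorsoromno (rule 3 does not apply)
  sorsoromno → horsoromno   [debuccalisation]
  horsoromno → horsorumno   [pre-nasal raising]
  giving Desim horsorumno.
Among the options, 'horsorumno' alone shows every Desim change applied in order.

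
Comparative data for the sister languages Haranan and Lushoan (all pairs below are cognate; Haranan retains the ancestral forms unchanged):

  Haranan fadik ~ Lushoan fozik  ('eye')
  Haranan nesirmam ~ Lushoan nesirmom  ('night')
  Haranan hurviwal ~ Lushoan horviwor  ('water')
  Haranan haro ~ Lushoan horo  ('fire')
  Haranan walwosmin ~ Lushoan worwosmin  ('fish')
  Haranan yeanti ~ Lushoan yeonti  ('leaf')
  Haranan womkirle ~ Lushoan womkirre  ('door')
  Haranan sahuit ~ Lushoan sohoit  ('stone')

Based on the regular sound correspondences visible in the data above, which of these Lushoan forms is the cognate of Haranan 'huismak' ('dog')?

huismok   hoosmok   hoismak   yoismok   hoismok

sahuit ~ sohoit — Haranan u corresponds to Lushoan o after a consonant, before a front vowel.
fadik ~ fozik, hurviwal ~ horviwor — Haranan a corresponds to Lushoan o after a consonant, before a consonant other than r, m, n, p, b, f, v.
Applying these to Haranan 'huismak':
  huismak → hoismak   (u→o after a consonant, before a front vowel)
  hoismak → hoismok   (a→o after a consonant, before a consonant other than r, m, n, p, b, f, v)
So the Lushoan cognate is 'hoismok'.

hoismok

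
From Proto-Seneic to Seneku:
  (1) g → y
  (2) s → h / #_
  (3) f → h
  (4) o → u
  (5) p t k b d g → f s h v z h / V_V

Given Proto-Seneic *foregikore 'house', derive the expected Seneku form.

Seneku: start from *foregikore.
  rule 1 (unconditioned shift): foregikore → foreyikore
  rule 2: no change — foreyikore
  rule 3 (unconditioned shift): foreyikore → horeyikore
  rule 4 (vowel merger): horeyikore → hureyikure
  rule 5 (intervocalic lenition): hureyikure → hureyihure
  ⇒ Seneku hureyihure

hureyihure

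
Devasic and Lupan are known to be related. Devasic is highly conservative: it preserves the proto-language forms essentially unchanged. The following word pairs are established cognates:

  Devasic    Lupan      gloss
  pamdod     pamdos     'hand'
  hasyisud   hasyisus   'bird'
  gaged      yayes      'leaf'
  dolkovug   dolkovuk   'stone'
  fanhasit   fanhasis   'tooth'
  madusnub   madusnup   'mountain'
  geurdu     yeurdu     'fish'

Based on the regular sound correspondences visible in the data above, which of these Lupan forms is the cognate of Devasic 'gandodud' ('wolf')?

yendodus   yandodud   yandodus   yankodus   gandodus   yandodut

gaged ~ yayes — Devasic g corresponds to Lupan y word-initially before a back vowel.
pamdod ~ pamdos, hasyisud ~ hasyisus — Devasic d corresponds to Lupan s word-finally.
Applying these to Devasic 'gandodud':
  gandodud → yandodud   (g→y word-initially before a back vowel)
  yandodud → yandodus   (d→s word-finally)
So the Lupan cognate is 'yandodus'.

yandodus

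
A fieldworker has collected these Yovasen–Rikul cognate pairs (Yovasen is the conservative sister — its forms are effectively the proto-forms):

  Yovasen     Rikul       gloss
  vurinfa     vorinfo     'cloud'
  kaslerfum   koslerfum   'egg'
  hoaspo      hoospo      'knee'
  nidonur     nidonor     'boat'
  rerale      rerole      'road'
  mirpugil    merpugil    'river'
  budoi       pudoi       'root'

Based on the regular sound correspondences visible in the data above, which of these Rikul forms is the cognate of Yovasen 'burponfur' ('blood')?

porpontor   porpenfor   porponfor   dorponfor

porponfor

budoi ~ pudoi — Yovasen b corresponds to Rikul p word-initially before a back vowel.
vurinfa ~ vorinfo, nidonur ~ nidonor — Yovasen u corresponds to Rikul o after a consonant, before r.
Applying these to Yovasen 'burponfur':
  burponfur → purponfur   (b→p word-initially before a back vowel)
  purponfur → porponfur   (u→o after a consonant, before r)
  porponfur → porponfor   (u→o after a consonant, before r)
So the Rikul cognate is 'porponfor'.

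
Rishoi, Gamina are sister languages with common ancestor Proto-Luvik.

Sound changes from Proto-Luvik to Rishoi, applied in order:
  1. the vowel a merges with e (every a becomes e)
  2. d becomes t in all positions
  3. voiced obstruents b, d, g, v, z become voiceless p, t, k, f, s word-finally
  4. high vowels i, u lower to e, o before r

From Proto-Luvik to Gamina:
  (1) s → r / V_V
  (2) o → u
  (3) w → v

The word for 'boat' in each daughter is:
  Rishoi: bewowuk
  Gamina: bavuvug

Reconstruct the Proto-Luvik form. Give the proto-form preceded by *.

Position 2: Rishoi has e, Gamina has a. Gamina preserves a here (none of its changes turn any other segment into a), so the proto-segment is *a.
Position 7: Rishoi has k, Gamina has g. Gamina preserves g here (none of its changes turn any other segment into g), so the proto-segment is *g.
Position 5: Rishoi has w, Gamina has v. Rishoi preserves w here (none of its changes turn any other segment into w), so the proto-segment is *w.
This points to *bawowug. Verify forward in each daughter:
Rishoi: *bawowug > bewowug > bewowuk  (by vowel merger, final devoicing)
Gamina: *bawowug
  bawowug (rule 1 does not apply)
  bawowug → bawuwug   [vowel merger]
  bawuwug → bavuvug   [unconditioned shift]
  giving Gamina bavuvug.
*bawowug is the unique common source.

*bawowug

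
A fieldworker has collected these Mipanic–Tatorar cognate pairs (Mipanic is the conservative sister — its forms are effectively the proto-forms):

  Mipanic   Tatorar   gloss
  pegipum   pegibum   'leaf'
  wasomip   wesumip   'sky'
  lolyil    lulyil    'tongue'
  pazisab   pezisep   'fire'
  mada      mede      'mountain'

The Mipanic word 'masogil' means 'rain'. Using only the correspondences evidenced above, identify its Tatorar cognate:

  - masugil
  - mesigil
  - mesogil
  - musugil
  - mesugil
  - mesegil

wasomip ~ wesumip, pazisab ~ pezisep — Mipanic a corresponds to Tatorar e after a consonant, before a consonant other than r, m, n, p, b, f, v.
lolyil ~ lulyil — Mipanic o corresponds to Tatorar u after a consonant, before a consonant other than r, m, n, p, b, f, v.
Applying these to Mipanic 'masogil':
  masogil → mesogil   (a→e after a consonant, before a consonant other than r, m, n, p, b, f, v)
  mesogil → mesugil   (o→u after a consonant, before a consonant other than r, m, n, p, b, f, v)
So the Tatorar cognate is 'mesugil'.

mesugil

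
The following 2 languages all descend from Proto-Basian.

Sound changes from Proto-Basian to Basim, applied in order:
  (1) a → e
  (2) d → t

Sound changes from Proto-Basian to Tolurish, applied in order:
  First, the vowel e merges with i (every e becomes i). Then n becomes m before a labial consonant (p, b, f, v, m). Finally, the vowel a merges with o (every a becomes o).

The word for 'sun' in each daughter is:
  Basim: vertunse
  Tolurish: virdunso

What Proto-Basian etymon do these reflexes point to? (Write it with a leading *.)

Position 4: Basim has t, Tolurish has d. Tolurish preserves d here (none of its changes turn any other segment into d), so the proto-segment is *d.
Position 2: Basim has e, Tolurish has i. Taking the neighbouring segments as reconstructed: Basim e could go back to *a or *e; Tolurish i could go back to *e or *i — the one source consistent with every daughter is *e.
Position 8: Basim has e, Tolurish has o. Taking the neighbouring segments as reconstructed: Basim e could go back to *a or *e; Tolurish o could go back to *a or *o — the one source consistent with every daughter is *a.
This points to *verdunsa. Verify forward in each daughter:
Basim: *verdunsa > verdunse > vertunse  (by vowel merger, unconditioned shift)
Tolurish: *verdunsa > virdunsa > virdunso  (by vowel merger, vowel merger)
Only *verdunsa yields all of Basim vertunse, Tolurish virdunso.

*verdunsa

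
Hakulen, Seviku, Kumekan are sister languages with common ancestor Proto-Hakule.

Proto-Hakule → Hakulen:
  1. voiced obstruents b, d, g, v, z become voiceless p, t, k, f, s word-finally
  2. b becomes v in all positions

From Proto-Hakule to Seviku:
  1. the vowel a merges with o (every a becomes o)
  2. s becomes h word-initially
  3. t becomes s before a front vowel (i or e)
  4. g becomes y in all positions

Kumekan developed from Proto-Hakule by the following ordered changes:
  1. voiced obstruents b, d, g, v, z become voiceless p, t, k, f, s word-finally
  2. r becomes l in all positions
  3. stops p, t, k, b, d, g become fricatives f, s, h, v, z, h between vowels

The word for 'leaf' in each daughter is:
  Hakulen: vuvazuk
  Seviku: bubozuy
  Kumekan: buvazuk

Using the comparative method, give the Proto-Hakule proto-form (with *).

Position 1: Hakulen has v, Seviku has b, Kumekan has b. Seviku preserves b here (none of its changes turn any other segment into b), so the proto-segment is *b.
Position 7: Hakulen has k, Seviku has y, Kumekan has k. Taking the neighbouring segments as reconstructed: Hakulen k could go back to *k or *g; Seviku y could go back to *g or *y; Kumekan k could go back to *k or *g — the one source consistent with every daughter is *g.
Position 3: Hakulen has v, Seviku has b, Kumekan has v. Seviku preserves b here (none of its changes turn any other segment into b), so the proto-segment is *b.
Continuing position by position gives *bubazug; check it forward:
Hakulen: *bubazug > bubazuk > vuvazuk  (by final devoicing, unconditioned shift)
Seviku: start from *bubazug.
  rule 1 (vowel merger): bubazug → bubozug
  rule 2: no change — bubozug
  rule 3: no change — bubozug
  rule 4 (unconditioned shift): bubozug → bubozuy
  ⇒ Seviku bubozuy
Kumekan: start from *bubazug.
  rule 1 (final devoicing): bubazug → bubazuk
  rule 2: no change — bubazuk
  rule 3 (intervocalic lenition): bubazuk → buvazuk
  ⇒ Kumekan buvazuk
*bubazug is the unique common source.

*bubazug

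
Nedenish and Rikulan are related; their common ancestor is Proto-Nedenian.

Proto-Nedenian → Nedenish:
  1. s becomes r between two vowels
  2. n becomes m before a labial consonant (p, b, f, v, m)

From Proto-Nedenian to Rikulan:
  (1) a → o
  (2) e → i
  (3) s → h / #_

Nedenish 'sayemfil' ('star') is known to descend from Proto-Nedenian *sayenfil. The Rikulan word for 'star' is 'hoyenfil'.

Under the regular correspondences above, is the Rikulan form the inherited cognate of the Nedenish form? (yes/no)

Derive the expected Rikulan reflex of *sayenfil:
Rikulan: *sayenfil > soyenfil > soyinfil > hoyinfil  (by vowel merger, vowel merger, debuccalisation)
The regular Rikulan reflex would be 'hoyinfil', but the attested form is 'hoyenfil'. The correspondence is irregular, so they are not cognates (the Rikulan form has a different source).

no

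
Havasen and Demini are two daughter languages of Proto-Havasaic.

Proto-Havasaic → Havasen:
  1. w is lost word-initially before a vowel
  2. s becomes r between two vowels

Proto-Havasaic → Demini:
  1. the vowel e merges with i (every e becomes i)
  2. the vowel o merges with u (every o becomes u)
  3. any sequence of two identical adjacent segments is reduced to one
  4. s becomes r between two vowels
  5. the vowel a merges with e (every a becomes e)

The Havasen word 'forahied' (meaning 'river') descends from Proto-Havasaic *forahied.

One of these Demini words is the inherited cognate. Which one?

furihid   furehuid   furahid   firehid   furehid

Demini: *forahied
  forahied → forahiid   [vowel merger]
  forahiid → furahiid   [vowel merger]
  furahiid → furahid   [degemination]
  furahid (rule 4 does not apply)
  furahid → furehid   [vowel merger]
  giving Demini furehid.
Only 'furehid' matches the regular Demini development of *forahied.

furehid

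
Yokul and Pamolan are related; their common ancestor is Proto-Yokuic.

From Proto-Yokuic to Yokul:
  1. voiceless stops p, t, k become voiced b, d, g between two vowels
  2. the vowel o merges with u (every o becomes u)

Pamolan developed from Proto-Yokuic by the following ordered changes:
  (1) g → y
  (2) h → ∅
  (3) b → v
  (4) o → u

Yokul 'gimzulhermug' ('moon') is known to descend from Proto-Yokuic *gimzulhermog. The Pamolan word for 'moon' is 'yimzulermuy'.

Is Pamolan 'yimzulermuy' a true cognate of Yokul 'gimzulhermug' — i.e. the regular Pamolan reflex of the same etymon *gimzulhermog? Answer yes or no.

Derive the expected Pamolan reflex of *gimzulhermog:
Pamolan: *gimzulhermog
  gimzulhermog → yimzulhermoy   [unconditioned shift]
  yimzulhermoy → yimzulermoy   [h-loss]
  yimzulermoy (rule 3 does not apply)
  yimzulermoy → yimzulermuy   [vowel merger]
  giving Pamolan yimzulermuy.
Pamolan 'yimzulermuy' matches the regular reflex exactly, so the pair is cognate.

yes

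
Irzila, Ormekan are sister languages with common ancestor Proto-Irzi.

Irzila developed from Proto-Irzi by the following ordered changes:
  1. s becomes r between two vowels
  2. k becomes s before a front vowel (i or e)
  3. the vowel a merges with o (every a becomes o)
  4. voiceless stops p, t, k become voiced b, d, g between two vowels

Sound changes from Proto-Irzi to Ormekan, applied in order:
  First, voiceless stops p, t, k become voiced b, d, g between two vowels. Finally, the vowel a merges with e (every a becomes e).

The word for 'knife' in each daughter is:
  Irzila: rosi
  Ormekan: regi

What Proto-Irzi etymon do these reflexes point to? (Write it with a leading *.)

*raki

Position 2: Irzila has o, Ormekan has e. Taking the neighbouring segments as reconstructed: Irzila o could go back to *a or *o; Ormekan e could go back to *a or *e — the one source consistent with every daughter is *a.
Position 3: Irzila has s, Ormekan has g. Taking the neighbouring segments as reconstructed: Irzila s can only go back to *k; Ormekan g could go back to *k or *g — the one source consistent with every daughter is *k.
Verify the candidate proto-form against each daughter:
Irzila: *raki > rasi > rosi  (by palatalisation, vowel merger)
Ormekan: start from *raki.
  rule 1 (intervocalic voicing): raki → ragi
  rule 2 (vowel merger): ragi → regi
  ⇒ Ormekan regi
Only *raki yields all of Irzila rosi, Ormekan regi.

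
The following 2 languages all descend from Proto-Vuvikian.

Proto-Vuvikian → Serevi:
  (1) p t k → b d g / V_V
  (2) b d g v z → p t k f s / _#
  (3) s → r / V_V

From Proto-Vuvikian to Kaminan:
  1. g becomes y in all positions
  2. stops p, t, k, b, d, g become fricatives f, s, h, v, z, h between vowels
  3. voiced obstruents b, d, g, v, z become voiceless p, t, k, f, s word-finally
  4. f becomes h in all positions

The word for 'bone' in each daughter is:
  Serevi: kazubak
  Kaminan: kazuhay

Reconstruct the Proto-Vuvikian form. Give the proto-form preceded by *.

*kazupag

Position 7: Serevi has k, Kaminan has y. Taking the neighbouring segments as reconstructed: Serevi k could go back to *k or *g; Kaminan y could go back to *g or *y — the one source consistent with every daughter is *g.
Position 5: Serevi has b, Kaminan has h. Taking the neighbouring segments as reconstructed: Serevi b could go back to *p or *b; Kaminan h could go back to *p or *k or *f or *h — the one source consistent with every daughter is *p.
This points to *kazupag. Verify forward in each daughter:
Serevi: *kazupag
  kazupag → kazubag   [intervocalic voicing]
  kazubag → kazubak   [final devoicing]
  kazubak (rule 3 does not apply)
  giving Serevi kazubak.
Kaminan: *kazupag > kazupay > kazufay > kazuhay  (by unconditioned shift, intervocalic lenition, unconditioned shift)
Only *kazupag yields all of Serevi kazubak, Kaminan kazuhay.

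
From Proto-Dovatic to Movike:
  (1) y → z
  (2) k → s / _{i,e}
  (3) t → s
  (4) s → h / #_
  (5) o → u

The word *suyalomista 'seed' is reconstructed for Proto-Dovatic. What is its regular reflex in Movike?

Movike: *suyalomista
  suyalomista → suzalomista   [unconditioned shift]
  suzalomista (rule 2 does not apply)
  suzalomista → suzalomissa   [unconditioned shift]
  suzalomissa → huzalomissa   [debuccalisation]
  huzalomissa → huzalumissa   [vowel merger]
  giving Movike huzalumissa.

huzalumissa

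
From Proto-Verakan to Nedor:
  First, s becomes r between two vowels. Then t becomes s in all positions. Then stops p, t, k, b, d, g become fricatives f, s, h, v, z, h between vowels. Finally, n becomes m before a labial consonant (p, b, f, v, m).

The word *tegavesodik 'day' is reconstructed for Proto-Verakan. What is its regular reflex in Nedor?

Nedor: start from *tegavesodik.
  rule 1 (rhotacism): tegavesodik → tegaverodik
  rule 2 (unconditioned shift): tegaverodik → segaverodik
  rule 3 (intervocalic lenition): segaverodik → sehaverozik
  rule 4: no change — sehaverozik
  ⇒ Nedor sehaverozik

sehaverozik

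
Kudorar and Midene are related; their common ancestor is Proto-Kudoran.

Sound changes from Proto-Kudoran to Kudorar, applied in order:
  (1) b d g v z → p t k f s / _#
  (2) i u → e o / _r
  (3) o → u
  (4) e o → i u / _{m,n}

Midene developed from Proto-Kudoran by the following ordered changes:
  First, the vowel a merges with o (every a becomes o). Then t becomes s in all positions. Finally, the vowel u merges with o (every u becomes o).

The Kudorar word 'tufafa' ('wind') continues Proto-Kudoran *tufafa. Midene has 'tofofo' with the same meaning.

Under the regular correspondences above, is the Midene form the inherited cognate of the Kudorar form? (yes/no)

no

Derive the expected Midene reflex of *tufafa:
Midene: start from *tufafa.
  rule 1 (vowel merger): tufafa → tufofo
  rule 2 (unconditioned shift): tufofo → sufofo
  rule 3 (vowel merger): sufofo → sofofo
  ⇒ Midene sofofo
The regular Midene reflex would be 'sofofo', but the attested form is 'tofofo'. The correspondence is irregular, so they are not cognates (the Midene form has a different source).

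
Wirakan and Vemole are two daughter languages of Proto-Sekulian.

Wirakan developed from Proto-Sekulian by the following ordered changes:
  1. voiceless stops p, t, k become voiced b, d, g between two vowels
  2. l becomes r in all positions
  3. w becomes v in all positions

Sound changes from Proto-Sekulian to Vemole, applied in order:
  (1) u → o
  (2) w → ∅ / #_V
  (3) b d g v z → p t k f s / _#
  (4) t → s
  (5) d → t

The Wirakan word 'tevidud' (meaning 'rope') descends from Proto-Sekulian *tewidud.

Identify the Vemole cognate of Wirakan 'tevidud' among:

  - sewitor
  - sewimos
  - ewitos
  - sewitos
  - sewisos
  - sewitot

Vemole: *tewidud > tewidod > tewidot > sewidos > sewitos  (by vowel merger, final devoicing, unconditioned shift, unconditioned shift)

sewitos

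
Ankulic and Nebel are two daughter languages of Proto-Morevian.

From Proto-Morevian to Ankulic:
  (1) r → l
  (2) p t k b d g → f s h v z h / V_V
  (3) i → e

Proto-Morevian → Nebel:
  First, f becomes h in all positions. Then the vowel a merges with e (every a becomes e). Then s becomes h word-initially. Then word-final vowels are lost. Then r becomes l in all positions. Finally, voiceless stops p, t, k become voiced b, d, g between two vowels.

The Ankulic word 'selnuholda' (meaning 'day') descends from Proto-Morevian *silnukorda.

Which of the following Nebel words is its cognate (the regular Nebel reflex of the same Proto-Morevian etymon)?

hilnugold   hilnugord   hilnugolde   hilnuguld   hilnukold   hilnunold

hilnugold

Nebel: *silnukorda
  silnukorda (rule 1 does not apply)
  silnukorda → silnukorde   [vowel merger]
  silnukorde → hilnukorde   [debuccalisation]
  hilnukorde → hilnukord   [apocope]
  hilnukord → hilnukold   [unconditioned shift]
  hilnukold → hilnugold   [intervocalic voicing]
  giving Nebel hilnugold.
Only 'hilnugold' matches the regular Nebel development of *silnukorda.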